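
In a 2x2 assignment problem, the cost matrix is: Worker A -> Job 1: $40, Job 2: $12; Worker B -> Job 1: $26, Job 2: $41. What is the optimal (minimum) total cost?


Option 1: A->1 + B->2 = $40 + $41 = $81
Option 2: A->2 + B->1 = $12 + $26 = $38
Min cost = min($81, $38) = $38

$38


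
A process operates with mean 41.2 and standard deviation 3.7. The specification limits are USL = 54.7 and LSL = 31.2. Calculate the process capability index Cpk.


Cpu = (54.7 - 41.2) / (3 * 3.7) = 1.22
Cpl = (41.2 - 31.2) / (3 * 3.7) = 0.9
Cpk = min(1.22, 0.9) = 0.9

0.9


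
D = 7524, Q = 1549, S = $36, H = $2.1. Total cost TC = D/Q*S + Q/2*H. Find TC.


TC = 7524/1549 * 36 + 1549/2 * 2.1

$1801.31


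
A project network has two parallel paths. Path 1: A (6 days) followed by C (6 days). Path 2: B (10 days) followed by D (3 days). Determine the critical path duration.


Path 1 = 6 + 6 = 12 days
Path 2 = 10 + 3 = 13 days
Duration = max(12, 13) = 13 days

13 days


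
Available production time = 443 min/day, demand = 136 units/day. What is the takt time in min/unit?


Formula: Takt Time = Available Production Time / Customer Demand
Takt = 443 min/day / 136 units/day
Takt = 3.26 min/unit

3.26 min/unit


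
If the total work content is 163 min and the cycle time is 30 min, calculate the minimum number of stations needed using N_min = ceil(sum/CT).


Formula: N_min = ceil(Sum of Task Times / Cycle Time)
N_min = ceil(163 min / 30 min) = ceil(5.4333)
N_min = 6 stations

6


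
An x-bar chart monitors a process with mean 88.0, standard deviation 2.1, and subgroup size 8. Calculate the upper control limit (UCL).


UCL = 88.0 + 3 * 2.1 / sqrt(8)

90.23


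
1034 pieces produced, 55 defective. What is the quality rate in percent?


Formula: Quality Rate = Good Pieces / Total Pieces * 100
Good pieces = 1034 - 55 = 979
QR = 979 / 1034 * 100 = 94.7%

94.7%


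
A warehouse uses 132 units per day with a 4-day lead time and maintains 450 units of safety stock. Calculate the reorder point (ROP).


Formula: ROP = (Daily Demand * Lead Time) + Safety Stock
Demand during lead time = 132 * 4 = 528 units
ROP = 528 + 450 = 978 units

978 units


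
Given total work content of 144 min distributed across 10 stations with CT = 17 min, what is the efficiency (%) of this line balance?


Formula: Efficiency = Sum of Task Times / (N_stations * CT) * 100
Total station capacity = 10 stations * 17 min = 170 min
Efficiency = 144 / 170 * 100 = 84.7%

84.7%


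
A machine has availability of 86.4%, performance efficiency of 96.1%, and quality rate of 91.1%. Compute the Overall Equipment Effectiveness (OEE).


Formula: OEE = Availability * Performance * Quality / 10000
A * P = 86.4% * 96.1% / 100 = 83.03%
OEE = 83.03% * 91.1% / 100 = 75.6%

75.6%


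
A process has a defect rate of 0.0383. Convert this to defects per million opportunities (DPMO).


DPMO = defect_rate * 1000000 = 0.0383 * 1000000

38300


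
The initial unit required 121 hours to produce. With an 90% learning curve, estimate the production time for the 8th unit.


Formula: T_n = T_1 * (learning_rate)^(log2(n)) where learning_rate = rate/100
Doublings = log2(8) = 3
T_n = 121 * 0.9^3
T_n = 121 * 0.729 = 88.2 hours

88.2 hours


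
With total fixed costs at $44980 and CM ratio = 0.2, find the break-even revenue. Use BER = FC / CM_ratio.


Formula: BER = Fixed Costs / Contribution Margin Ratio
BER = $44980 / 0.2
BER = $224900.00 (to the nearest cent)

$224900.00


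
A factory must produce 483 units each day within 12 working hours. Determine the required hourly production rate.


Formula: Production Rate = Daily Demand / Available Hours
Rate = 483 units/day / 12 hours/day
Rate = 40.3 units/hour

40.3 units/hour


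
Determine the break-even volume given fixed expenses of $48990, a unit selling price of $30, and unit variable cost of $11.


Formula: BEQ = Fixed Costs / (Price - Variable Cost)
Contribution margin = $30 - $11 = $19/unit
BEQ = ceil($48990 / $19/unit) = ceil(2578.42) = 2579 units

2579 units


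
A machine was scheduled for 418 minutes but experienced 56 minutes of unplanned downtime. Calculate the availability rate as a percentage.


Formula: Availability = (Planned Time - Downtime) / Planned Time * 100
Uptime = 418 - 56 = 362 min
Availability = 362 / 418 * 100 = 86.6%

86.6%


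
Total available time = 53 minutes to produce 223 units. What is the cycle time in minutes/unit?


Formula: CT = Available Time / Number of Units
CT = 53 min / 223 units
CT = 0.24 min/unit

0.24 min/unit


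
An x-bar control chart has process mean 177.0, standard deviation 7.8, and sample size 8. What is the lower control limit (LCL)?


LCL = 177.0 - 3 * 7.8 / sqrt(8)

168.73


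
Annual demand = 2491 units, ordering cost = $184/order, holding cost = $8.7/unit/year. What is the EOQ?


Formula: EOQ = sqrt(2 * D * S / H)
Numerator: 2 * 2491 * 184 = 916688
2DS/H = 916688 / 8.7 = 105366.4
EOQ = sqrt(105366.4) = 324.6 units

324.6 units


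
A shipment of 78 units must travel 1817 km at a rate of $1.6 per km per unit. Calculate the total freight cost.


TC = dist * cost * units = 1817 * 1.6 * 78 = $226761.60

$226761.60


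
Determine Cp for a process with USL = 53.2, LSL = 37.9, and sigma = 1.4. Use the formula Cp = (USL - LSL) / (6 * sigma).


Cp = (53.2 - 37.9) / (6 * 1.4)

1.82


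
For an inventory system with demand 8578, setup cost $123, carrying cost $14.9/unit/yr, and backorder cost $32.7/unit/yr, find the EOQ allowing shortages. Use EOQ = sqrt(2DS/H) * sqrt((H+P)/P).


Formula: EOQ* = sqrt(2DS/H) * sqrt((H+P)/P)
Base EOQ = sqrt(2*8578*123/14.9) = 376.33 units
Correction = sqrt((14.9+32.7)/32.7) = 1.20651
EOQ* = 376.33 * 1.20651 = 454.0 units

454.0 units


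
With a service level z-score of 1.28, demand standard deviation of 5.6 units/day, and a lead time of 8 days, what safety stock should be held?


Formula: SS = z * sigma_d * sqrt(LT)
sqrt(LT) = sqrt(8) = 2.8284
SS = 1.28 * 5.6 * 2.8284
SS = 20.3 units

20.3 units


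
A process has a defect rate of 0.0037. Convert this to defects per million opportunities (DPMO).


DPMO = defect_rate * 1000000 = 0.0037 * 1000000

3700


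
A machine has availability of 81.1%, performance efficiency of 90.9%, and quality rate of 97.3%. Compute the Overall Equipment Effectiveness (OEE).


Formula: OEE = Availability * Performance * Quality / 10000
A * P = 81.1% * 90.9% / 100 = 73.72%
OEE = 73.72% * 97.3% / 100 = 71.7%

71.7%


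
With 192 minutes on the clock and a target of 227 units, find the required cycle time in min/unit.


Formula: CT = Available Time / Number of Units
CT = 192 min / 227 units
CT = 0.85 min/unit

0.85 min/unit


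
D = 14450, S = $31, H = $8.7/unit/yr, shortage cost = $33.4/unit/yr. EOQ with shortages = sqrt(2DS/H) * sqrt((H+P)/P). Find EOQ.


Formula: EOQ* = sqrt(2DS/H) * sqrt((H+P)/P)
Base EOQ = sqrt(2*14450*31/8.7) = 320.9 units
Correction = sqrt((8.7+33.4)/33.4) = 1.12271
EOQ* = 320.9 * 1.12271 = 360.3 units

360.3 units


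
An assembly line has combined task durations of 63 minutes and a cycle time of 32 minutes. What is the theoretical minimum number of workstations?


Formula: N_min = ceil(Sum of Task Times / Cycle Time)
N_min = ceil(63 min / 32 min) = ceil(1.9688)
N_min = 2 stations

2


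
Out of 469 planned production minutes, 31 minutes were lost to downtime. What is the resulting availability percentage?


Formula: Availability = (Planned Time - Downtime) / Planned Time * 100
Uptime = 469 - 31 = 438 min
Availability = 438 / 469 * 100 = 93.4%

93.4%


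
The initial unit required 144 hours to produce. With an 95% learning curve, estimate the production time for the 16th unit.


Formula: T_n = T_1 * (learning_rate)^(log2(n)) where learning_rate = rate/100
Doublings = log2(16) = 4
T_n = 144 * 0.95^4
T_n = 144 * 0.8145 = 117.3 hours

117.3 hours


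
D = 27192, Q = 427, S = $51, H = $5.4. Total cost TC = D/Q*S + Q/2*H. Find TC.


TC = 27192/427 * 51 + 427/2 * 5.4

$4400.66


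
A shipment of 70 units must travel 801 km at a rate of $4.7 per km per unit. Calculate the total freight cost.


TC = dist * cost * units = 801 * 4.7 * 70 = $263529.00

$263529.00


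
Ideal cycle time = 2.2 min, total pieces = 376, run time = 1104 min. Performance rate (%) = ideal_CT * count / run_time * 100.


Formula: Performance = (Ideal CT * Total Count) / Run Time * 100
Ideal output time = 2.2 * 376 = 827.2 min
Performance = 827.2 / 1104 * 100 = 74.9%

74.9%


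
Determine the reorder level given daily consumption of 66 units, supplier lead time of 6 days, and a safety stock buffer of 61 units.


Formula: ROP = (Daily Demand * Lead Time) + Safety Stock
Demand during lead time = 66 * 6 = 396 units
ROP = 396 + 61 = 457 units

457 units


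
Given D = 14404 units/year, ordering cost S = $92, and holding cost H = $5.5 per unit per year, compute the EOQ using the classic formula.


Formula: EOQ = sqrt(2 * D * S / H)
Numerator: 2 * 14404 * 92 = 2650336
2DS/H = 2650336 / 5.5 = 481879.3
EOQ = sqrt(481879.3) = 694.2 units

694.2 units


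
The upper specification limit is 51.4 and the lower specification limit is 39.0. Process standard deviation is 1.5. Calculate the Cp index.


Cp = (51.4 - 39.0) / (6 * 1.5)

1.38


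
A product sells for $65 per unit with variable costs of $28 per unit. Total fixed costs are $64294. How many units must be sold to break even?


Formula: BEQ = Fixed Costs / (Price - Variable Cost)
Contribution margin = $65 - $28 = $37/unit
BEQ = ceil($64294 / $37/unit) = ceil(1737.68) = 1738 units

1738 units


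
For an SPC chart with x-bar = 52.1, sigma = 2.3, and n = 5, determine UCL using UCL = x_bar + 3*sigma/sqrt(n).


UCL = 52.1 + 3 * 2.3 / sqrt(5)

55.19


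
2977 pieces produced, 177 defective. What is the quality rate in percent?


Formula: Quality Rate = Good Pieces / Total Pieces * 100
Good pieces = 2977 - 177 = 2800
QR = 2800 / 2977 * 100 = 94.1%

94.1%


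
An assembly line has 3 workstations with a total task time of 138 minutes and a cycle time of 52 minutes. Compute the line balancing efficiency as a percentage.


Formula: Efficiency = Sum of Task Times / (N_stations * CT) * 100
Total station capacity = 3 stations * 52 min = 156 min
Efficiency = 138 / 156 * 100 = 88.5%

88.5%


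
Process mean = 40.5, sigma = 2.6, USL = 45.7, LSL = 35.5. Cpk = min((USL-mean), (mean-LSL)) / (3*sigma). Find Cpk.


Cpu = (45.7 - 40.5) / (3 * 2.6) = 0.67
Cpl = (40.5 - 35.5) / (3 * 2.6) = 0.64
Cpk = min(0.67, 0.64) = 0.64

0.64


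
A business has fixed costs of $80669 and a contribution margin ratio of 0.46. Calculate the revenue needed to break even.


Formula: BER = Fixed Costs / Contribution Margin Ratio
BER = $80669 / 0.46
BER = $175367.39 (to the nearest cent)

$175367.39


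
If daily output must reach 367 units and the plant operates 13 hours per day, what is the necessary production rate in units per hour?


Formula: Production Rate = Daily Demand / Available Hours
Rate = 367 units/day / 13 hours/day
Rate = 28.2 units/hour

28.2 units/hour


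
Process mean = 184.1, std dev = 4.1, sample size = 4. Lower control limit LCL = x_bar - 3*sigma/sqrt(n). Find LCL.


LCL = 184.1 - 3 * 4.1 / sqrt(4)

177.95


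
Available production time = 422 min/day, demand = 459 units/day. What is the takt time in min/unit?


Formula: Takt Time = Available Production Time / Customer Demand
Takt = 422 min/day / 459 units/day
Takt = 0.92 min/unit

0.92 min/unit


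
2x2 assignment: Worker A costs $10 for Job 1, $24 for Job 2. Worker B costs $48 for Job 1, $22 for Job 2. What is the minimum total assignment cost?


Option 1: A->1 + B->2 = $10 + $22 = $32
Option 2: A->2 + B->1 = $24 + $48 = $72
Min cost = min($32, $72) = $32

$32


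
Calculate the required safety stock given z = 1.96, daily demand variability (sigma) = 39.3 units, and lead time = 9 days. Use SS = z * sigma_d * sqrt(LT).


Formula: SS = z * sigma_d * sqrt(LT)
sqrt(LT) = sqrt(9) = 3.0
SS = 1.96 * 39.3 * 3.0
SS = 231.1 units

231.1 units


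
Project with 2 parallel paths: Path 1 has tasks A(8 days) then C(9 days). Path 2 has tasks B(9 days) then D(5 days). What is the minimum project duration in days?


Path 1 = 8 + 9 = 17 days
Path 2 = 9 + 5 = 14 days
Duration = max(17, 14) = 17 days

17 days


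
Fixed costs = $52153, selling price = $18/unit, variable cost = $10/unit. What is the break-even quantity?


Formula: BEQ = Fixed Costs / (Price - Variable Cost)
Contribution margin = $18 - $10 = $8/unit
BEQ = ceil($52153 / $8/unit) = ceil(6519.12) = 6520 units

6520 units


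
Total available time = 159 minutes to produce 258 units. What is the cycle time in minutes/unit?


Formula: CT = Available Time / Number of Units
CT = 159 min / 258 units
CT = 0.62 min/unit

0.62 min/unit


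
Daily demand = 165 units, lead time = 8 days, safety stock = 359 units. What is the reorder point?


Formula: ROP = (Daily Demand * Lead Time) + Safety Stock
Demand during lead time = 165 * 8 = 1320 units
ROP = 1320 + 359 = 1679 units

1679 units


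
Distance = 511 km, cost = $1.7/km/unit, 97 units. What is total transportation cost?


TC = dist * cost * units = 511 * 1.7 * 97 = $84263.90

$84263.90


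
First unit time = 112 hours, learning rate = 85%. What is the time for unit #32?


Formula: T_n = T_1 * (learning_rate)^(log2(n)) where learning_rate = rate/100
Doublings = log2(32) = 5
T_n = 112 * 0.85^5
T_n = 112 * 0.4437 = 49.7 hours

49.7 hours


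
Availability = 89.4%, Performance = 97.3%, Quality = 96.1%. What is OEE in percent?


Formula: OEE = Availability * Performance * Quality / 10000
A * P = 89.4% * 97.3% / 100 = 86.99%
OEE = 86.99% * 96.1% / 100 = 83.6%

83.6%


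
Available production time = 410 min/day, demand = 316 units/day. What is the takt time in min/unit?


Formula: Takt Time = Available Production Time / Customer Demand
Takt = 410 min/day / 316 units/day
Takt = 1.3 min/unit

1.3 min/unit


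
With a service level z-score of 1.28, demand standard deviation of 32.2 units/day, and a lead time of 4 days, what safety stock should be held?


Formula: SS = z * sigma_d * sqrt(LT)
sqrt(LT) = sqrt(4) = 2.0
SS = 1.28 * 32.2 * 2.0
SS = 82.4 units

82.4 units


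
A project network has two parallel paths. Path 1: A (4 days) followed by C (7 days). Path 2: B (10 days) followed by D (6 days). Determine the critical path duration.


Path 1 = 4 + 7 = 11 days
Path 2 = 10 + 6 = 16 days
Duration = max(11, 16) = 16 days

16 days


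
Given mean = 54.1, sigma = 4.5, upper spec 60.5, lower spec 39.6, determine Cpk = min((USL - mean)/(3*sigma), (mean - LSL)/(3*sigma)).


Cpu = (60.5 - 54.1) / (3 * 4.5) = 0.47
Cpl = (54.1 - 39.6) / (3 * 4.5) = 1.07
Cpk = min(0.47, 1.07) = 0.47

0.47


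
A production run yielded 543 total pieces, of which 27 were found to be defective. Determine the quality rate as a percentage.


Formula: Quality Rate = Good Pieces / Total Pieces * 100
Good pieces = 543 - 27 = 516
QR = 516 / 543 * 100 = 95.0%

95.0%


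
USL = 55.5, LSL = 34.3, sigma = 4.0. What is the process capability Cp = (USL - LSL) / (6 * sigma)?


Cp = (55.5 - 34.3) / (6 * 4.0)

0.88


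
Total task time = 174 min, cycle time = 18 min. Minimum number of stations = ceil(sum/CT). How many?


Formula: N_min = ceil(Sum of Task Times / Cycle Time)
N_min = ceil(174 min / 18 min) = ceil(9.6667)
N_min = 10 stations

10


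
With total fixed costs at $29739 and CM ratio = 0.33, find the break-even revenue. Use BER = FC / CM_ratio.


Formula: BER = Fixed Costs / Contribution Margin Ratio
BER = $29739 / 0.33
BER = $90118.18 (to the nearest cent)

$90118.18


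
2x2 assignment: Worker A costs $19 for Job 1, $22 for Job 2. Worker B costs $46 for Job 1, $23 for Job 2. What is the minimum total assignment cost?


Option 1: A->1 + B->2 = $19 + $23 = $42
Option 2: A->2 + B->1 = $22 + $46 = $68
Min cost = min($42, $68) = $42

$42


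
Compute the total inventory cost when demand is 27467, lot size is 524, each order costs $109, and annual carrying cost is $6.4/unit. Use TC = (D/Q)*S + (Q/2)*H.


TC = 27467/524 * 109 + 524/2 * 6.4

$7390.36


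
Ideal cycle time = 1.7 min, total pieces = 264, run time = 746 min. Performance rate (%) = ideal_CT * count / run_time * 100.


Formula: Performance = (Ideal CT * Total Count) / Run Time * 100
Ideal output time = 1.7 * 264 = 448.8 min
Performance = 448.8 / 746 * 100 = 60.2%

60.2%


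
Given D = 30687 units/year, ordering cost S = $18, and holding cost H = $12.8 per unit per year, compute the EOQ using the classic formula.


Formula: EOQ = sqrt(2 * D * S / H)
Numerator: 2 * 30687 * 18 = 1104732
2DS/H = 1104732 / 12.8 = 86307.2
EOQ = sqrt(86307.2) = 293.8 units

293.8 units


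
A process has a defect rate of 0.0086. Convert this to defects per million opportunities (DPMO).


DPMO = defect_rate * 1000000 = 0.0086 * 1000000

8600


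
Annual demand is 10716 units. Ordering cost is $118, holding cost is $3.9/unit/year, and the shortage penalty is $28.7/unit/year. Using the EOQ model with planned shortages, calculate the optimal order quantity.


Formula: EOQ* = sqrt(2DS/H) * sqrt((H+P)/P)
Base EOQ = sqrt(2*10716*118/3.9) = 805.27 units
Correction = sqrt((3.9+28.7)/28.7) = 1.06578
EOQ* = 805.27 * 1.06578 = 858.2 units

858.2 units


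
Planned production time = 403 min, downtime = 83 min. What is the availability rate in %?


Formula: Availability = (Planned Time - Downtime) / Planned Time * 100
Uptime = 403 - 83 = 320 min
Availability = 320 / 403 * 100 = 79.4%

79.4%


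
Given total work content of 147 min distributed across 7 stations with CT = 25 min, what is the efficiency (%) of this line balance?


Formula: Efficiency = Sum of Task Times / (N_stations * CT) * 100
Total station capacity = 7 stations * 25 min = 175 min
Efficiency = 147 / 175 * 100 = 84.0%

84.0%


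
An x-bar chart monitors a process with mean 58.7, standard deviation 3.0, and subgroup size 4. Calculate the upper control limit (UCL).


UCL = 58.7 + 3 * 3.0 / sqrt(4)

63.2


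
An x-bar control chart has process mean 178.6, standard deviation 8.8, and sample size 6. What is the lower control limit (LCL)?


LCL = 178.6 - 3 * 8.8 / sqrt(6)

167.82


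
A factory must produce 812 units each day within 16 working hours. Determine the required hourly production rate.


Formula: Production Rate = Daily Demand / Available Hours
Rate = 812 units/day / 16 hours/day
Rate = 50.8 units/hour

50.8 units/hour


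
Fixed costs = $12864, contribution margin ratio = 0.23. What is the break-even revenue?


Formula: BER = Fixed Costs / Contribution Margin Ratio
BER = $12864 / 0.23
BER = $55930.43 (to the nearest cent)

$55930.43


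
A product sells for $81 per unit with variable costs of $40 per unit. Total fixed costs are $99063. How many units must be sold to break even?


Formula: BEQ = Fixed Costs / (Price - Variable Cost)
Contribution margin = $81 - $40 = $41/unit
BEQ = ceil($99063 / $41/unit) = ceil(2416.17) = 2417 units

2417 units


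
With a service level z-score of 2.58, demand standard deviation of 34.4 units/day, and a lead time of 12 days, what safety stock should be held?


Formula: SS = z * sigma_d * sqrt(LT)
sqrt(LT) = sqrt(12) = 3.4641
SS = 2.58 * 34.4 * 3.4641
SS = 307.4 units

307.4 units


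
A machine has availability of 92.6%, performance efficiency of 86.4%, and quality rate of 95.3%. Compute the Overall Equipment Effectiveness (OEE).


Formula: OEE = Availability * Performance * Quality / 10000
A * P = 92.6% * 86.4% / 100 = 80.01%
OEE = 80.01% * 95.3% / 100 = 76.2%

76.2%


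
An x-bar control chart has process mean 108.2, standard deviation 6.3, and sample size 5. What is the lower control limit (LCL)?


LCL = 108.2 - 3 * 6.3 / sqrt(5)

99.75


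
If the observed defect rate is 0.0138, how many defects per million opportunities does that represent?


DPMO = defect_rate * 1000000 = 0.0138 * 1000000

13800


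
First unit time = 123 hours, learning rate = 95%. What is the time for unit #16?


Formula: T_n = T_1 * (learning_rate)^(log2(n)) where learning_rate = rate/100
Doublings = log2(16) = 4
T_n = 123 * 0.95^4
T_n = 123 * 0.8145 = 100.2 hours

100.2 hours


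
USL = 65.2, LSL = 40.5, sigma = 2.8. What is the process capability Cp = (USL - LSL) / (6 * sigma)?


Cp = (65.2 - 40.5) / (6 * 2.8)

1.47


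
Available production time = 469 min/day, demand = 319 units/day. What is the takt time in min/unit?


Formula: Takt Time = Available Production Time / Customer Demand
Takt = 469 min/day / 319 units/day
Takt = 1.47 min/unit

1.47 min/unit


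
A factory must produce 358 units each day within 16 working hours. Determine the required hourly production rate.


Formula: Production Rate = Daily Demand / Available Hours
Rate = 358 units/day / 16 hours/day
Rate = 22.4 units/hour

22.4 units/hour


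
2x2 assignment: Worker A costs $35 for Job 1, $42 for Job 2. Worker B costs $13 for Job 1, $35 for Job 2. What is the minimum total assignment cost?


Option 1: A->1 + B->2 = $35 + $35 = $70
Option 2: A->2 + B->1 = $42 + $13 = $55
Min cost = min($70, $55) = $55

$55


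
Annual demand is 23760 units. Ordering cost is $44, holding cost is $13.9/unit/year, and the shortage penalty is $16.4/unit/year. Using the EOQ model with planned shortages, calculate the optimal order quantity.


Formula: EOQ* = sqrt(2DS/H) * sqrt((H+P)/P)
Base EOQ = sqrt(2*23760*44/13.9) = 387.84 units
Correction = sqrt((13.9+16.4)/16.4) = 1.35925
EOQ* = 387.84 * 1.35925 = 527.2 units

527.2 units


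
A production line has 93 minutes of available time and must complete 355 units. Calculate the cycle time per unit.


Formula: CT = Available Time / Number of Units
CT = 93 min / 355 units
CT = 0.26 min/unit

0.26 min/unit


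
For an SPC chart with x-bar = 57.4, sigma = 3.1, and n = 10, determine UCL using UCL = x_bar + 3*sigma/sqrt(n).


UCL = 57.4 + 3 * 3.1 / sqrt(10)

60.34


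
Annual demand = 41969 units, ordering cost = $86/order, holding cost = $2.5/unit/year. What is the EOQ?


Formula: EOQ = sqrt(2 * D * S / H)
Numerator: 2 * 41969 * 86 = 7218668
2DS/H = 7218668 / 2.5 = 2887467.2
EOQ = sqrt(2887467.2) = 1699.3 units

1699.3 units


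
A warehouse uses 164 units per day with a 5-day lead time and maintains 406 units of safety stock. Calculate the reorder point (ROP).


Formula: ROP = (Daily Demand * Lead Time) + Safety Stock
Demand during lead time = 164 * 5 = 820 units
ROP = 820 + 406 = 1226 units

1226 units


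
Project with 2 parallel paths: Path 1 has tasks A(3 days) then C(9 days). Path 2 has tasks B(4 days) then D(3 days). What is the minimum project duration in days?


Path 1 = 3 + 9 = 12 days
Path 2 = 4 + 3 = 7 days
Duration = max(12, 7) = 12 days

12 days


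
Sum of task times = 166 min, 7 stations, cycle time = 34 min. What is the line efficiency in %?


Formula: Efficiency = Sum of Task Times / (N_stations * CT) * 100
Total station capacity = 7 stations * 34 min = 238 min
Efficiency = 166 / 238 * 100 = 69.7%

69.7%


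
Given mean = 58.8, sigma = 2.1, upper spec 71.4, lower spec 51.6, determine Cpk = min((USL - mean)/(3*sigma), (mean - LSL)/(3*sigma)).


Cpu = (71.4 - 58.8) / (3 * 2.1) = 2.0
Cpl = (58.8 - 51.6) / (3 * 2.1) = 1.14
Cpk = min(2.0, 1.14) = 1.14

1.14


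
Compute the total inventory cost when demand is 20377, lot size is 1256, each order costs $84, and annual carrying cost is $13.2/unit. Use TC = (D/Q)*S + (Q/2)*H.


TC = 20377/1256 * 84 + 1256/2 * 13.2

$9652.39


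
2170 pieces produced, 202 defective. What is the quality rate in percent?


Formula: Quality Rate = Good Pieces / Total Pieces * 100
Good pieces = 2170 - 202 = 1968
QR = 1968 / 2170 * 100 = 90.7%

90.7%


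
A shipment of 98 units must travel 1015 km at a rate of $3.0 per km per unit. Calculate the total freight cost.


TC = dist * cost * units = 1015 * 3.0 * 98 = $298410.00

$298410.00


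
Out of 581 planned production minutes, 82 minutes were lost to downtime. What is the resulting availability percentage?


Formula: Availability = (Planned Time - Downtime) / Planned Time * 100
Uptime = 581 - 82 = 499 min
Availability = 499 / 581 * 100 = 85.9%

85.9%


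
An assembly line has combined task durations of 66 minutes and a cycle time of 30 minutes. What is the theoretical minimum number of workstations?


Formula: N_min = ceil(Sum of Task Times / Cycle Time)
N_min = ceil(66 min / 30 min) = ceil(2.2)
N_min = 3 stations

3


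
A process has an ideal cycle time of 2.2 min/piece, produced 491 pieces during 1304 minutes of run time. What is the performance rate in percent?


Formula: Performance = (Ideal CT * Total Count) / Run Time * 100
Ideal output time = 2.2 * 491 = 1080.2 min
Performance = 1080.2 / 1304 * 100 = 82.8%

82.8%


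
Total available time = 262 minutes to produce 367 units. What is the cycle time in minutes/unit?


Formula: CT = Available Time / Number of Units
CT = 262 min / 367 units
CT = 0.71 min/unit

0.71 min/unit


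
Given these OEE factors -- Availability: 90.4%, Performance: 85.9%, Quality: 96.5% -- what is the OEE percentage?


Formula: OEE = Availability * Performance * Quality / 10000
A * P = 90.4% * 85.9% / 100 = 77.65%
OEE = 77.65% * 96.5% / 100 = 74.9%

74.9%


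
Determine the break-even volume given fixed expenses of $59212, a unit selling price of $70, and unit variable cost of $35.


Formula: BEQ = Fixed Costs / (Price - Variable Cost)
Contribution margin = $70 - $35 = $35/unit
BEQ = ceil($59212 / $35/unit) = ceil(1691.77) = 1692 units

1692 units


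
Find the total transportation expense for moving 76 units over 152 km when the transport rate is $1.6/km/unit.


TC = dist * cost * units = 152 * 1.6 * 76 = $18483.20

$18483.20


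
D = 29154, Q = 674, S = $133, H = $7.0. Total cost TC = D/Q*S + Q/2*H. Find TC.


TC = 29154/674 * 133 + 674/2 * 7.0

$8111.94


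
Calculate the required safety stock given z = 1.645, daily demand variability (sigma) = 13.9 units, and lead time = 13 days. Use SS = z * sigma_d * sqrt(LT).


Formula: SS = z * sigma_d * sqrt(LT)
sqrt(LT) = sqrt(13) = 3.6056
SS = 1.645 * 13.9 * 3.6056
SS = 82.4 units

82.4 units


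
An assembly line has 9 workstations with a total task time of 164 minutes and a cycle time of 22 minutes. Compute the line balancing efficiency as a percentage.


Formula: Efficiency = Sum of Task Times / (N_stations * CT) * 100
Total station capacity = 9 stations * 22 min = 198 min
Efficiency = 164 / 198 * 100 = 82.8%

82.8%


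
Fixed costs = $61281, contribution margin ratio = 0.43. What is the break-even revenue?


Formula: BER = Fixed Costs / Contribution Margin Ratio
BER = $61281 / 0.43
BER = $142513.95 (to the nearest cent)

$142513.95


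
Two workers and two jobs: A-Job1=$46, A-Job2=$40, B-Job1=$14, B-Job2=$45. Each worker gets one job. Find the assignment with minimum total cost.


Option 1: A->1 + B->2 = $46 + $45 = $91
Option 2: A->2 + B->1 = $40 + $14 = $54
Min cost = min($91, $54) = $54

$54


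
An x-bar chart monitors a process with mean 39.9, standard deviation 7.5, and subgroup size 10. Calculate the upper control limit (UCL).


UCL = 39.9 + 3 * 7.5 / sqrt(10)

47.02


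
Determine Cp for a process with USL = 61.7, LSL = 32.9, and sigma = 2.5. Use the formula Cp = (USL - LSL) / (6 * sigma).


Cp = (61.7 - 32.9) / (6 * 2.5)

1.92


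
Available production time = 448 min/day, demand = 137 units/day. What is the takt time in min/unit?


Formula: Takt Time = Available Production Time / Customer Demand
Takt = 448 min/day / 137 units/day
Takt = 3.27 min/unit

3.27 min/unit


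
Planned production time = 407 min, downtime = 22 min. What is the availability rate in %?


Formula: Availability = (Planned Time - Downtime) / Planned Time * 100
Uptime = 407 - 22 = 385 min
Availability = 385 / 407 * 100 = 94.6%

94.6%


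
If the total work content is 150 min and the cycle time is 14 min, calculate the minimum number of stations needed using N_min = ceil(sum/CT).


Formula: N_min = ceil(Sum of Task Times / Cycle Time)
N_min = ceil(150 min / 14 min) = ceil(10.7143)
N_min = 11 stations

11


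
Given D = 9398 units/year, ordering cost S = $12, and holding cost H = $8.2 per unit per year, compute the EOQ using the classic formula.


Formula: EOQ = sqrt(2 * D * S / H)
Numerator: 2 * 9398 * 12 = 225552
2DS/H = 225552 / 8.2 = 27506.3
EOQ = sqrt(27506.3) = 165.9 units

165.9 units


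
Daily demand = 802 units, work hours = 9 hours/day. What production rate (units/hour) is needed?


Formula: Production Rate = Daily Demand / Available Hours
Rate = 802 units/day / 9 hours/day
Rate = 89.1 units/hour

89.1 units/hour


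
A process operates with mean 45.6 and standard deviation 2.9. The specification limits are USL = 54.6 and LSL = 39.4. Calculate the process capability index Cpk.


Cpu = (54.6 - 45.6) / (3 * 2.9) = 1.03
Cpl = (45.6 - 39.4) / (3 * 2.9) = 0.71
Cpk = min(1.03, 0.71) = 0.71

0.71


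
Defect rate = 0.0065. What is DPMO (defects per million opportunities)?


DPMO = defect_rate * 1000000 = 0.0065 * 1000000

6500


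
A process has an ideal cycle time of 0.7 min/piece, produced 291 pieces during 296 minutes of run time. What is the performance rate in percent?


Formula: Performance = (Ideal CT * Total Count) / Run Time * 100
Ideal output time = 0.7 * 291 = 203.7 min
Performance = 203.7 / 296 * 100 = 68.8%

68.8%


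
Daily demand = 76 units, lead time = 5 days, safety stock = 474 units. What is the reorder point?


Formula: ROP = (Daily Demand * Lead Time) + Safety Stock
Demand during lead time = 76 * 5 = 380 units
ROP = 380 + 474 = 854 units

854 units


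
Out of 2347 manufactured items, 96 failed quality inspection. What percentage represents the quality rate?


Formula: Quality Rate = Good Pieces / Total Pieces * 100
Good pieces = 2347 - 96 = 2251
QR = 2251 / 2347 * 100 = 95.9%

95.9%


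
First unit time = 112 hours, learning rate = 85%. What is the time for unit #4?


Formula: T_n = T_1 * (learning_rate)^(log2(n)) where learning_rate = rate/100
Doublings = log2(4) = 2
T_n = 112 * 0.85^2
T_n = 112 * 0.7225 = 80.9 hours

80.9 hours


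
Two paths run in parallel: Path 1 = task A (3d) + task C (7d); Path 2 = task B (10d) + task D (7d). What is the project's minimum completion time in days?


Path 1 = 3 + 7 = 10 days
Path 2 = 10 + 7 = 17 days
Duration = max(10, 17) = 17 days

17 days


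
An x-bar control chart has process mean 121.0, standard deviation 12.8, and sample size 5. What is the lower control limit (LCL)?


LCL = 121.0 - 3 * 12.8 / sqrt(5)

103.83


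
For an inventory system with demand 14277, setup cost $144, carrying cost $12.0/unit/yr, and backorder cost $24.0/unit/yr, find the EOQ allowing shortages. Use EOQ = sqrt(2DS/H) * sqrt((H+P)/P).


Formula: EOQ* = sqrt(2DS/H) * sqrt((H+P)/P)
Base EOQ = sqrt(2*14277*144/12.0) = 585.36 units
Correction = sqrt((12.0+24.0)/24.0) = 1.22474
EOQ* = 585.36 * 1.22474 = 716.9 units

716.9 units


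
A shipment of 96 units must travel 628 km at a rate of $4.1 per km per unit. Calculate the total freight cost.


TC = dist * cost * units = 628 * 4.1 * 96 = $247180.80

$247180.80


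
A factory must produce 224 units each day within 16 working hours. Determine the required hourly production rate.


Formula: Production Rate = Daily Demand / Available Hours
Rate = 224 units/day / 16 hours/day
Rate = 14.0 units/hour

14.0 units/hour


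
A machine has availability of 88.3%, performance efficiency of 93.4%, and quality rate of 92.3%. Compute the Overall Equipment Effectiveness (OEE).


Formula: OEE = Availability * Performance * Quality / 10000
A * P = 88.3% * 93.4% / 100 = 82.47%
OEE = 82.47% * 92.3% / 100 = 76.1%

76.1%


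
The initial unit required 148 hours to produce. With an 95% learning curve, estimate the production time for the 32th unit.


Formula: T_n = T_1 * (learning_rate)^(log2(n)) where learning_rate = rate/100
Doublings = log2(32) = 5
T_n = 148 * 0.95^5
T_n = 148 * 0.7738 = 114.5 hours

114.5 hours


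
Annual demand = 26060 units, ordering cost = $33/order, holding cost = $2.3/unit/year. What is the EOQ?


Formula: EOQ = sqrt(2 * D * S / H)
Numerator: 2 * 26060 * 33 = 1719960
2DS/H = 1719960 / 2.3 = 747808.7
EOQ = sqrt(747808.7) = 864.8 units

864.8 units


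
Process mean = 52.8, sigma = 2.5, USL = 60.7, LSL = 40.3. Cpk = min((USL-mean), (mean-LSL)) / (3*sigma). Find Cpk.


Cpu = (60.7 - 52.8) / (3 * 2.5) = 1.05
Cpl = (52.8 - 40.3) / (3 * 2.5) = 1.67
Cpk = min(1.05, 1.67) = 1.05

1.05


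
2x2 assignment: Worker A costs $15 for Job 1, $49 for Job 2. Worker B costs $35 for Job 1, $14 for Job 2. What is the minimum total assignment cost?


Option 1: A->1 + B->2 = $15 + $14 = $29
Option 2: A->2 + B->1 = $49 + $35 = $84
Min cost = min($29, $84) = $29

$29


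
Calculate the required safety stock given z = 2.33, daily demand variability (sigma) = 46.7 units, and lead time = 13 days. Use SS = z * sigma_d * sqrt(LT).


Formula: SS = z * sigma_d * sqrt(LT)
sqrt(LT) = sqrt(13) = 3.6056
SS = 2.33 * 46.7 * 3.6056
SS = 392.3 units

392.3 units


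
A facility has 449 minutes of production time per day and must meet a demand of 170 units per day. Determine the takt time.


Formula: Takt Time = Available Production Time / Customer Demand
Takt = 449 min/day / 170 units/day
Takt = 2.64 min/unit

2.64 min/unit


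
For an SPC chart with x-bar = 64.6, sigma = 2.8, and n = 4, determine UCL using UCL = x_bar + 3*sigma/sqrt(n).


UCL = 64.6 + 3 * 2.8 / sqrt(4)

68.8


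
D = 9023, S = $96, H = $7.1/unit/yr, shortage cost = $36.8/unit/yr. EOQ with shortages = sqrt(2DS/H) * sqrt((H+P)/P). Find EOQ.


Formula: EOQ* = sqrt(2DS/H) * sqrt((H+P)/P)
Base EOQ = sqrt(2*9023*96/7.1) = 493.97 units
Correction = sqrt((7.1+36.8)/36.8) = 1.09222
EOQ* = 493.97 * 1.09222 = 539.5 units

539.5 units


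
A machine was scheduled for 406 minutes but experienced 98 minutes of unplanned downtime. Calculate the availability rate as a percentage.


Formula: Availability = (Planned Time - Downtime) / Planned Time * 100
Uptime = 406 - 98 = 308 min
Availability = 308 / 406 * 100 = 75.9%

75.9%


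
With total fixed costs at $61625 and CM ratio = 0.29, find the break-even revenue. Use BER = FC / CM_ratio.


Formula: BER = Fixed Costs / Contribution Margin Ratio
BER = $61625 / 0.29
BER = $212500.00 (to the nearest cent)

$212500.00


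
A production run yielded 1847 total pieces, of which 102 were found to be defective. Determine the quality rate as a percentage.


Formula: Quality Rate = Good Pieces / Total Pieces * 100
Good pieces = 1847 - 102 = 1745
QR = 1745 / 1847 * 100 = 94.5%

94.5%


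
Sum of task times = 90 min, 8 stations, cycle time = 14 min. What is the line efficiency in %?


Formula: Efficiency = Sum of Task Times / (N_stations * CT) * 100
Total station capacity = 8 stations * 14 min = 112 min
Efficiency = 90 / 112 * 100 = 80.4%

80.4%


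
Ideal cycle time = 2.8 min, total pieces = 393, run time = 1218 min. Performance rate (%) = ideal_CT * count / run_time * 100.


Formula: Performance = (Ideal CT * Total Count) / Run Time * 100
Ideal output time = 2.8 * 393 = 1100.4 min
Performance = 1100.4 / 1218 * 100 = 90.3%

90.3%


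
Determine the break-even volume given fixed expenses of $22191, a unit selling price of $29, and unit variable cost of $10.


Formula: BEQ = Fixed Costs / (Price - Variable Cost)
Contribution margin = $29 - $10 = $19/unit
BEQ = ceil($22191 / $19/unit) = ceil(1167.95) = 1168 units

1168 units


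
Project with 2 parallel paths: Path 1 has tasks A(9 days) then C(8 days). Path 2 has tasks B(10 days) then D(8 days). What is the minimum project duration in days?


Path 1 = 9 + 8 = 17 days
Path 2 = 10 + 8 = 18 days
Duration = max(17, 18) = 18 days

18 days


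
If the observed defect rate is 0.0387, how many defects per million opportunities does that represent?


DPMO = defect_rate * 1000000 = 0.0387 * 1000000

38700


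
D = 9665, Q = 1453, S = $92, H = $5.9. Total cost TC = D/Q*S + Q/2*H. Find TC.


TC = 9665/1453 * 92 + 1453/2 * 5.9

$4898.31


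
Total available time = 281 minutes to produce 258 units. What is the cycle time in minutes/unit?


Formula: CT = Available Time / Number of Units
CT = 281 min / 258 units
CT = 1.09 min/unit

1.09 min/unit


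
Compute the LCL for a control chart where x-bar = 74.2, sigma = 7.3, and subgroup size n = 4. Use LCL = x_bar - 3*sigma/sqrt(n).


LCL = 74.2 - 3 * 7.3 / sqrt(4)

63.25


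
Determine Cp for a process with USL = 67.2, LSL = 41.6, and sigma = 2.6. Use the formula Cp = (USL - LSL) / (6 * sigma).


Cp = (67.2 - 41.6) / (6 * 2.6)

1.64


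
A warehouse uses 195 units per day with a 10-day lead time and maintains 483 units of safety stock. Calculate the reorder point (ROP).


Formula: ROP = (Daily Demand * Lead Time) + Safety Stock
Demand during lead time = 195 * 10 = 1950 units
ROP = 1950 + 483 = 2433 units

2433 units


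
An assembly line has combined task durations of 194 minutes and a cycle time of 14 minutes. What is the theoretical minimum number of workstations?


Formula: N_min = ceil(Sum of Task Times / Cycle Time)
N_min = ceil(194 min / 14 min) = ceil(13.8571)
N_min = 14 stations

14


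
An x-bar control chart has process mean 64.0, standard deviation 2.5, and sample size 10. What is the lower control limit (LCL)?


LCL = 64.0 - 3 * 2.5 / sqrt(10)

61.63


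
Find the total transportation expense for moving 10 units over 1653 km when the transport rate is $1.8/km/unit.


TC = dist * cost * units = 1653 * 1.8 * 10 = $29754.00

$29754.00


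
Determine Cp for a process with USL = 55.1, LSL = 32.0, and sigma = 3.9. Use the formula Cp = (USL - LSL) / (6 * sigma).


Cp = (55.1 - 32.0) / (6 * 3.9)

0.99


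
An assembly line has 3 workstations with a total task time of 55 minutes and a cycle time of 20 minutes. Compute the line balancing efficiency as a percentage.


Formula: Efficiency = Sum of Task Times / (N_stations * CT) * 100
Total station capacity = 3 stations * 20 min = 60 min
Efficiency = 55 / 60 * 100 = 91.7%

91.7%


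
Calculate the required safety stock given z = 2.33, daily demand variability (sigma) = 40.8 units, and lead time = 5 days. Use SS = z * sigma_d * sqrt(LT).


Formula: SS = z * sigma_d * sqrt(LT)
sqrt(LT) = sqrt(5) = 2.2361
SS = 2.33 * 40.8 * 2.2361
SS = 212.6 units

212.6 units


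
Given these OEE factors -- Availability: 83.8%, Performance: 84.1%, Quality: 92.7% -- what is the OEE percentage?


Formula: OEE = Availability * Performance * Quality / 10000
A * P = 83.8% * 84.1% / 100 = 70.48%
OEE = 70.48% * 92.7% / 100 = 65.3%

65.3%


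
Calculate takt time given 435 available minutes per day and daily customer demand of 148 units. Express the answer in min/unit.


Formula: Takt Time = Available Production Time / Customer Demand
Takt = 435 min/day / 148 units/day
Takt = 2.94 min/unit

2.94 min/unit


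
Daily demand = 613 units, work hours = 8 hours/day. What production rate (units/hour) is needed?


Formula: Production Rate = Daily Demand / Available Hours
Rate = 613 units/day / 8 hours/day
Rate = 76.6 units/hour

76.6 units/hour


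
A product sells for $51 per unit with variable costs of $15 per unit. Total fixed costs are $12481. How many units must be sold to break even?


Formula: BEQ = Fixed Costs / (Price - Variable Cost)
Contribution margin = $51 - $15 = $36/unit
BEQ = ceil($12481 / $36/unit) = ceil(346.69) = 347 units

347 units


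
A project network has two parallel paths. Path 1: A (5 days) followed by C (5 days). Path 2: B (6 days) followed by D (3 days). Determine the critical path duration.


Path 1 = 5 + 5 = 10 days
Path 2 = 6 + 3 = 9 days
Duration = max(10, 9) = 10 days

10 days
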